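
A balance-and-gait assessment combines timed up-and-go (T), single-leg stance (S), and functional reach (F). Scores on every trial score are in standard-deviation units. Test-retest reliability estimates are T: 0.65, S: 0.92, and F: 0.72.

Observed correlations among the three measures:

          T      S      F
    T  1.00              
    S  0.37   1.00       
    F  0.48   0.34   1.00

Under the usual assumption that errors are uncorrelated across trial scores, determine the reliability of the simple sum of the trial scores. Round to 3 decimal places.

Var(T+S+F) = 3 + 2·[0.37 + 0.48 + 0.34] = 3 + 2.38 = 5.38.
Under uncorrelated errors the observed covariances equal the true-score covariances, so only the own-variance terms attenuate.
True-score variance = [0.65 + 0.92 + 0.72] + 2.38 = 2.29 + 2.38 = 4.67.
Reliability = 4.67 / 5.38 = 0.868.

0.868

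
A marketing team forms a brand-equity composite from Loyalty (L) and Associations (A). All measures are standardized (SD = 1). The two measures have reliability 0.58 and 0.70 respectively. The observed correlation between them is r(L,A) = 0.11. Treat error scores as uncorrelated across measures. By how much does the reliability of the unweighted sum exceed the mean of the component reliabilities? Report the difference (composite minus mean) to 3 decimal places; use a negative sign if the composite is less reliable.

Var(sum) = 2 + 0.22 = 2.22; true-score variance = 1.28 + 0.22 = 1.5; composite reliability = 0.6757.
Mean component reliability = 0.6400.
Difference = 0.6757 − 0.6400 = 0.036.

0.036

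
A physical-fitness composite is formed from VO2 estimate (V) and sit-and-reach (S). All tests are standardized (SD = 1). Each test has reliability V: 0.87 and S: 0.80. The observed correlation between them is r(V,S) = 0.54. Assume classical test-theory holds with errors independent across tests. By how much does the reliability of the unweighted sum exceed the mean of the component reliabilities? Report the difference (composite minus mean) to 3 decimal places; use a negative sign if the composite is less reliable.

0.058

Var(sum) = 2 + 1.08 = 3.08; true-score variance = 1.67 + 1.08 = 2.75; composite reliability = 0.8929.
Mean component reliability = 0.8350.
Difference = 0.8929 − 0.8350 = 0.058.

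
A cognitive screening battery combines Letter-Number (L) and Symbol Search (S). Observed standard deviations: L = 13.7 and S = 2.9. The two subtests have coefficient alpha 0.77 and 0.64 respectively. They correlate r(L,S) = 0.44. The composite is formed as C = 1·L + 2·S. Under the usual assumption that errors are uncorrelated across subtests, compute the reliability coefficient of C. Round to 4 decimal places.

0.8102

Var(C) = 13.7² + 2²·2.9² + 2·[2·13.7·2.9·0.44] = 221.33 + 69.9248 = 291.255.
With uncorrelated errors the cross-covariances are all true-score covariance, so they carry over unchanged; only the diagonal terms shrink to ρᵢσᵢ².
True-score variance = [13.7²·0.77 + 2²·2.9²·0.64] + 69.9248 = 166.051 + 69.9248 = 235.976.
Reliability = 235.976 / 291.255 = 0.8102.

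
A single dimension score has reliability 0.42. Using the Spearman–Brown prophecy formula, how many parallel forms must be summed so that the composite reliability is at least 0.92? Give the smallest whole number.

16

k ≥ ρ*(1−ρ₁)/(ρ₁(1−ρ*)) = 0.92·0.58 / (0.42·0.08) = 15.881.
Smallest integer k = 16.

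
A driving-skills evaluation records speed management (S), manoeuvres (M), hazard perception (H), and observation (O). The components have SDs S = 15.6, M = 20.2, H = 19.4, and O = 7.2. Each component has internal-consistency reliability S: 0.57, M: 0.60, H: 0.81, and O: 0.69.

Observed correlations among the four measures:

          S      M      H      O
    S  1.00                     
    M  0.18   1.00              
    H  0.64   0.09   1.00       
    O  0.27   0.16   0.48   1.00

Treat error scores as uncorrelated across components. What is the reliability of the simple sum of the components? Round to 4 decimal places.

Var(S+M+H+O) = 15.6² + 20.2² + 19.4² + 7.2² + 2·[15.6·20.2·0.18 + 15.6·19.4·0.64 + 15.6·7.2·0.27 + 20.2·19.4·0.09 + 20.2·7.2·0.16 + 19.4·7.2·0.48] = 1079.6 + 812.647 = 1892.25.
With uncorrelated errors the cross-covariances are all true-score covariance, so they carry over unchanged; only the diagonal terms shrink to ρᵢσᵢ².
True-score variance = [15.6²·0.57 + 20.2²·0.60 + 19.4²·0.81 + 7.2²·0.69] + 812.647 = 724.16 + 812.647 = 1536.81.
Reliability = 1536.81 / 1892.25 = 0.8122.

0.8122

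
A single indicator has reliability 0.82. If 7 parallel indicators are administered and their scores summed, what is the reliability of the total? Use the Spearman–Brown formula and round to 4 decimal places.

0.9696

ρ_k = kρ / (1 + (k−1)ρ) = 7·0.82 / (1 + 6·0.82) = 5.740 / 5.920 = 0.9696.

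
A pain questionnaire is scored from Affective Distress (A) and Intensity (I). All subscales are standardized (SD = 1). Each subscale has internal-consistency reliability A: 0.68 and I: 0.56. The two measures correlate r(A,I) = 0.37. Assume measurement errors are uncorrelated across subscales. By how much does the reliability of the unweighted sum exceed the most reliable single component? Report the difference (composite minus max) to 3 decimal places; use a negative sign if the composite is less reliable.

Var(sum) = 2 + 0.74 = 2.74; true-score variance = 1.24 + 0.74 = 1.98; composite reliability = 0.7226.
Max component reliability = 0.6800.
Difference = 0.7226 − 0.6800 = 0.043.

0.043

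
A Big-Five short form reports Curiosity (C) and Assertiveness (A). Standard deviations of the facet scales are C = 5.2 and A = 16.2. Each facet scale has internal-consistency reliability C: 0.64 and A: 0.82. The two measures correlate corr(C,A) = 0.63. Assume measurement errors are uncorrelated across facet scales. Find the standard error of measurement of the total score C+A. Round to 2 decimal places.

Var(total) = 289.48 + 106.142 = 395.622.
True-score variance = 232.506 + 106.142 = 338.649, so reliability = 0.8560.
Error variance = 395.622 − 338.649 = 56.9736; SEM = √56.9736 = 7.55.

7.55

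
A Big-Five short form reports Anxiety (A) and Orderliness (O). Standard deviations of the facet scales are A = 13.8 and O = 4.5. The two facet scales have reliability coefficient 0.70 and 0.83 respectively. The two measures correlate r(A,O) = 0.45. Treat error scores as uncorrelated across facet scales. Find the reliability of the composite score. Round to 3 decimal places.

Var(A+O) = 13.8² + 4.5² + 2·[13.8·4.5·0.45] = 210.69 + 55.89 = 266.58.
With uncorrelated errors the cross-covariances are all true-score covariance, so they carry over unchanged; only the diagonal terms shrink to ρᵢσᵢ².
True-score variance = [13.8²·0.70 + 4.5²·0.83] + 55.89 = 150.116 + 55.89 = 206.006.
Reliability = 206.006 / 266.58 = 0.773.

0.773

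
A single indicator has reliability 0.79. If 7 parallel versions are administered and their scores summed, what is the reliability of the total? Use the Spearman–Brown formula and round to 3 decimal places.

0.963

ρ_k = kρ / (1 + (k−1)ρ) = 7·0.79 / (1 + 6·0.79) = 5.530 / 5.740 = 0.963.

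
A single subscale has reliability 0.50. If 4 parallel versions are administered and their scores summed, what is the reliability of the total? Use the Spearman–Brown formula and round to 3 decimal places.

0.800

ρ_k = kρ / (1 + (k−1)ρ) = 4·0.50 / (1 + 3·0.50) = 2.000 / 2.500 = 0.800.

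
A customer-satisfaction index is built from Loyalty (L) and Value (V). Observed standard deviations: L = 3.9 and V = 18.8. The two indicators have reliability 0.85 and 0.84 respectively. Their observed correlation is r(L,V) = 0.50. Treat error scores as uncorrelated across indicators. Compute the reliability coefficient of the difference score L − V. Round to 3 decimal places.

0.801

Var(L−V) = 3.9² + 18.8² − 2·3.9·18.8·0.50 = 368.65 − 73.32 = 295.33.
Under uncorrelated errors the observed covariances equal the true-score covariances, so only the own-variance terms attenuate.
True-score variance = [3.9²·0.85 + 18.8²·0.84] − 73.32 = 309.818 − 73.32 = 236.498.
Reliability = 236.498 / 295.33 = 0.801.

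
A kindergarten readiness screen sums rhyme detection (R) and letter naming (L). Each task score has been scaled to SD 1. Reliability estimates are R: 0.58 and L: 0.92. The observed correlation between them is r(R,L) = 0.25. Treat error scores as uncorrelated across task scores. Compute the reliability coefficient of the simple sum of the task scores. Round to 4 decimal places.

Var(R+L) = 2 + 2·[0.25] = 2 + 0.5 = 2.5.
With uncorrelated errors the cross-covariances are all true-score covariance, so they carry over unchanged; only the diagonal terms shrink to ρᵢσᵢ².
True-score variance = [0.58 + 0.92] + 0.5 = 1.5 + 0.5 = 2.
Reliability = 2 / 2.5 = 0.8000.

0.8000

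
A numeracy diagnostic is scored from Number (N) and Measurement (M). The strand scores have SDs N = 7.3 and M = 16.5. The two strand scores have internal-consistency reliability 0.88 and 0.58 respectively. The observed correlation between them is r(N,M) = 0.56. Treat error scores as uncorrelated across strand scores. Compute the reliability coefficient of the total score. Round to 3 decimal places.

Var(N+M) = 7.3² + 16.5² + 2·[7.3·16.5·0.56] = 325.54 + 134.904 = 460.444.
With uncorrelated errors the cross-covariances are all true-score covariance, so they carry over unchanged; only the diagonal terms shrink to ρᵢσᵢ².
True-score variance = [7.3²·0.88 + 16.5²·0.58] + 134.904 = 204.8 + 134.904 = 339.704.
Reliability = 339.704 / 460.444 = 0.738.

0.738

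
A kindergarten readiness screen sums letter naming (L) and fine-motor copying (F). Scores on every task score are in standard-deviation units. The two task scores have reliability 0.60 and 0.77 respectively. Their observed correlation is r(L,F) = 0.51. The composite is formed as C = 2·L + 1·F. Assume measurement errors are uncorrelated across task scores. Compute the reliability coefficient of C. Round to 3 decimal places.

Var(C) = 2² + 1 + 2·[2·0.51] = 5 + 2.04 = 7.04.
With uncorrelated errors the cross-covariances are all true-score covariance, so they carry over unchanged; only the diagonal terms shrink to ρᵢσᵢ².
True-score variance = [2²·0.60 + 0.77] + 2.04 = 3.17 + 2.04 = 5.21.
Reliability = 5.21 / 7.04 = 0.740.

0.740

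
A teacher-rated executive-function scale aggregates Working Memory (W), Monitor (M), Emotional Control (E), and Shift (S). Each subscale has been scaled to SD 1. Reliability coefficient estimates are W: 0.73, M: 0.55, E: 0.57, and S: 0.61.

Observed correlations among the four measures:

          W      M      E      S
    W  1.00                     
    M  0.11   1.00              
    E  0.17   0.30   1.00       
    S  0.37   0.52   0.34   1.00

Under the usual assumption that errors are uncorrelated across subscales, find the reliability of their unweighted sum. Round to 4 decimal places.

Var(W+M+E+S) = 4 + 2·[0.11 + 0.17 + 0.37 + 0.30 + 0.52 + 0.34] = 4 + 3.62 = 7.62.
With uncorrelated errors the cross-covariances are all true-score covariance, so they carry over unchanged; only the diagonal terms shrink to ρᵢσᵢ².
True-score variance = [0.73 + 0.55 + 0.57 + 0.61] + 3.62 = 2.46 + 3.62 = 6.08.
Reliability = 6.08 / 7.62 = 0.7979.

0.7979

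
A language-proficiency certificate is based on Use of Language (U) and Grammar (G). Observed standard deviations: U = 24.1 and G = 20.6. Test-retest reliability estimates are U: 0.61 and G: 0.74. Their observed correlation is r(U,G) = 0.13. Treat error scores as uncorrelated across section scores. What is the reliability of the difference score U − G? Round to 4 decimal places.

0.6155

Var(U−G) = 24.1² + 20.6² − 2·24.1·20.6·0.13 = 1005.17 − 129.08 = 876.09.
With uncorrelated errors the cross-covariances are all true-score covariance, so they carry over unchanged; only the diagonal terms shrink to ρᵢσᵢ².
True-score variance = [24.1²·0.61 + 20.6²·0.74] − 129.08 = 668.321 − 129.08 = 539.241.
Reliability = 539.241 / 876.09 = 0.6155.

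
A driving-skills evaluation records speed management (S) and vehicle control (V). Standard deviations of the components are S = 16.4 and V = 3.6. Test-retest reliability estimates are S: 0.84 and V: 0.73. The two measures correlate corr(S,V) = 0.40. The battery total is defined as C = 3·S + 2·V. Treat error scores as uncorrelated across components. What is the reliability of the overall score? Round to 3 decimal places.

0.854

Var(C) = 3²·16.4² + 2²·3.6² + 2·[6·16.4·3.6·0.40] = 2472.48 + 283.392 = 2755.87.
With uncorrelated errors the cross-covariances are all true-score covariance, so they carry over unchanged; only the diagonal terms shrink to ρᵢσᵢ².
True-score variance = [3²·16.4²·0.84 + 2²·3.6²·0.73] + 283.392 = 2071.18 + 283.392 = 2354.57.
Reliability = 2354.57 / 2755.87 = 0.854.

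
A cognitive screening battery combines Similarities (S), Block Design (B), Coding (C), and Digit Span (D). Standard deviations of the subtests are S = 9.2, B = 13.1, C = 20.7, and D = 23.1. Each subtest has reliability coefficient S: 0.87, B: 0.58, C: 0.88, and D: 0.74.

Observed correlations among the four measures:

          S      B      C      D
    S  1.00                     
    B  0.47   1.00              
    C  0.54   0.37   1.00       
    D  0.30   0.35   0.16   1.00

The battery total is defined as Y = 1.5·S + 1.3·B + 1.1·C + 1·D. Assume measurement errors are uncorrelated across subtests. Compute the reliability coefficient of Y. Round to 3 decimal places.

0.885

Var(Y) = 1.5²·9.2² + 1.3²·13.1² + 1.1²·20.7² + 23.1² + 2·[1.95·9.2·13.1·0.47 + 1.65·9.2·20.7·0.54 + 1.5·9.2·23.1·0.30 + 1.43·13.1·20.7·0.37 + 1.3·13.1·23.1·0.35 + 1.1·20.7·23.1·0.16] = 1532.54 + 1482.19 = 3014.73.
Because errors are independent across components, Cov(Tᵢ,Tⱼ) = Cov(Xᵢ,Xⱼ); the off-diagonal part of the true-score variance is the same as above.
True-score variance = [1.5²·9.2²·0.87 + 1.3²·13.1²·0.58 + 1.1²·20.7²·0.88 + 23.1²·0.74] + 1482.19 = 1185.02 + 1482.19 = 2667.21.
Reliability = 2667.21 / 3014.73 = 0.885.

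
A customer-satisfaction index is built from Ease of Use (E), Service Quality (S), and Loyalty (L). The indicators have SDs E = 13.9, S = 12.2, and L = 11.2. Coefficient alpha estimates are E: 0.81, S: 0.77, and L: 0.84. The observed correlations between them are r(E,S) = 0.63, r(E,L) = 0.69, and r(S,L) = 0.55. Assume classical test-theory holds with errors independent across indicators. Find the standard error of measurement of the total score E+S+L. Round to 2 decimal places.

9.54

Var(total) = 467.49 + 578.813 = 1046.3.
True-score variance = 376.476 + 578.813 = 955.29, so reliability = 0.9130.
Error variance = 1046.3 − 955.29 = 91.0135; SEM = √91.0135 = 9.54.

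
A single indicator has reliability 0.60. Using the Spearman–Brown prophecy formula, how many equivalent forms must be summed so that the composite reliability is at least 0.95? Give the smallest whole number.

13

k ≥ ρ*(1−ρ₁)/(ρ₁(1−ρ*)) = 0.95·0.40 / (0.60·0.05) = 12.667.
Smallest integer k = 13.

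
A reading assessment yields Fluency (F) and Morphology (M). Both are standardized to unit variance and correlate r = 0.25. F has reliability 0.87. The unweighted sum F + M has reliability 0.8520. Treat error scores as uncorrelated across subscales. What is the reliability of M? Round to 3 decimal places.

0.760

Var(F+M) = 2 + 2·0.25 = 2.500.
True-score variance = ρ_F + ρ_M + 2·0.25, so 0.8520 = (0.87 + ρ_M + 0.50) / 2.500.
ρ_M = 0.8520·2.500 − 0.87 − 0.50 = 0.760.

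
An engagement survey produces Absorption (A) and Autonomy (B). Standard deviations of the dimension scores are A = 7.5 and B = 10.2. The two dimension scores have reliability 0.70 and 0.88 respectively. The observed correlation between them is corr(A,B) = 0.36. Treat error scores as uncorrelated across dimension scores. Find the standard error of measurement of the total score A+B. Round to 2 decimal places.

Var(total) = 160.29 + 55.08 = 215.37.
True-score variance = 130.93 + 55.08 = 186.01, so reliability = 0.8637.
Error variance = 215.37 − 186.01 = 29.3598; SEM = √29.3598 = 5.42.

5.42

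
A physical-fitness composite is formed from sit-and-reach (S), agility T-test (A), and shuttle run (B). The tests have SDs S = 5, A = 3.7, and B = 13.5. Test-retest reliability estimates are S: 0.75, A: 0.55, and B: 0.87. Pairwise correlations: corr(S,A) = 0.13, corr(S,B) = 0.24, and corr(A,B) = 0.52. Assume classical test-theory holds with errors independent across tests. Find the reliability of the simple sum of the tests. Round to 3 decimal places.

0.884

Var(S+A+B) = 5² + 3.7² + 13.5² + 2·[5·3.7·0.13 + 5·13.5·0.24 + 3.7·13.5·0.52] = 220.94 + 89.158 = 310.098.
With uncorrelated errors the cross-covariances are all true-score covariance, so they carry over unchanged; only the diagonal terms shrink to ρᵢσᵢ².
True-score variance = [5²·0.75 + 3.7²·0.55 + 13.5²·0.87] + 89.158 = 184.837 + 89.158 = 273.995.
Reliability = 273.995 / 310.098 = 0.884.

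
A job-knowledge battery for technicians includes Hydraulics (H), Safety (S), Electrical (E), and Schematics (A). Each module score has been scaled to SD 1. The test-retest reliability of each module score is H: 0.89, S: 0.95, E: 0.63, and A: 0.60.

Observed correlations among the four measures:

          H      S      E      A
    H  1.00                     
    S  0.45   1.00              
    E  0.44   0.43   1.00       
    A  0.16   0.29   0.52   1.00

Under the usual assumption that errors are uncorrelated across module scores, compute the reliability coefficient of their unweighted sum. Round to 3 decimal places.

0.892

Var(H+S+E+A) = 4 + 2·[0.45 + 0.44 + 0.16 + 0.43 + 0.29 + 0.52] = 4 + 4.58 = 8.58.
Under uncorrelated errors the observed covariances equal the true-score covariances, so only the own-variance terms attenuate.
True-score variance = [0.89 + 0.95 + 0.63 + 0.60] + 4.58 = 3.07 + 4.58 = 7.65.
Reliability = 7.65 / 8.58 = 0.892.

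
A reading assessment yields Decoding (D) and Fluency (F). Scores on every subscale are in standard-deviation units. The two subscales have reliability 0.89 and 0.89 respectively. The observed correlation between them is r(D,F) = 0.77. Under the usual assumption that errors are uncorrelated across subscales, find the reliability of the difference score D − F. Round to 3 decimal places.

Var(D−F) = 1 + 1 − 2·0.77 = 2 − 1.54 = 0.46.
Under uncorrelated errors the observed covariances equal the true-score covariances, so only the own-variance terms attenuate.
True-score variance = [0.89 + 0.89] − 1.54 = 1.78 − 1.54 = 0.24.
Reliability = 0.24 / 0.46 = 0.522.

0.522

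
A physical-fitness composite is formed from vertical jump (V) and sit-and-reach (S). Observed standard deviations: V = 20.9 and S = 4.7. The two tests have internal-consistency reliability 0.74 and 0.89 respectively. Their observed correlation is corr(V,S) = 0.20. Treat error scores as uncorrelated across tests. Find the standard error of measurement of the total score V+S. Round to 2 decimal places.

Var(total) = 458.9 + 39.292 = 498.192.
True-score variance = 342.899 + 39.292 = 382.191, so reliability = 0.7672.
Error variance = 498.192 − 382.191 = 116.001; SEM = √116.001 = 10.77.

10.77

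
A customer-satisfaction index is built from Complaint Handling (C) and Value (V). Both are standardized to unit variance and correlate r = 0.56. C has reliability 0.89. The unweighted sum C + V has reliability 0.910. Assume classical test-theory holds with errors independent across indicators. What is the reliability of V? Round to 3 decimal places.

0.829

Var(C+V) = 2 + 2·0.56 = 3.120.
True-score variance = ρ_C + ρ_V + 2·0.56, so 0.910 = (0.89 + ρ_V + 1.12) / 3.120.
ρ_V = 0.910·3.120 − 0.89 − 1.12 = 0.829.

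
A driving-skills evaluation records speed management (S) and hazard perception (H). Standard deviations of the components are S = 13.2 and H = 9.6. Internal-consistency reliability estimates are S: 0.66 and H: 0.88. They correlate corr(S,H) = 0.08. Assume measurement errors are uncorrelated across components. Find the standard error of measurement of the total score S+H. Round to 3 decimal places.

Var(total) = 266.4 + 20.2752 = 286.675.
True-score variance = 196.099 + 20.2752 = 216.374, so reliability = 0.7548.
Error variance = 286.675 − 216.374 = 70.3008; SEM = √70.3008 = 8.385.

8.385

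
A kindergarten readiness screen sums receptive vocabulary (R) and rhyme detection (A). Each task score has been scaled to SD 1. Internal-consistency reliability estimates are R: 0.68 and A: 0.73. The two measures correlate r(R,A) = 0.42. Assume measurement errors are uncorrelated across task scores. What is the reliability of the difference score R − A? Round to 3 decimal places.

Var(R−A) = 1 + 1 − 2·0.42 = 2 − 0.84 = 1.16.
With uncorrelated errors the cross-covariances are all true-score covariance, so they carry over unchanged; only the diagonal terms shrink to ρᵢσᵢ².
True-score variance = [0.68 + 0.73] − 0.84 = 1.41 − 0.84 = 0.57.
Reliability = 0.57 / 1.16 = 0.491.

0.491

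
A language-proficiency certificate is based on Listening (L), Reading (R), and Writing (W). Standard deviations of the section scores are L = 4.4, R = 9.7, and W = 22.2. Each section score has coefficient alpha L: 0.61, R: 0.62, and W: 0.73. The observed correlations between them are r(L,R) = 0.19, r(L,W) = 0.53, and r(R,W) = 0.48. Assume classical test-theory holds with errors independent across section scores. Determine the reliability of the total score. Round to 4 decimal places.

Var(L+R+W) = 4.4² + 9.7² + 22.2² + 2·[4.4·9.7·0.19 + 4.4·22.2·0.53 + 9.7·22.2·0.48] = 606.29 + 326.486 = 932.776.
With uncorrelated errors the cross-covariances are all true-score covariance, so they carry over unchanged; only the diagonal terms shrink to ρᵢσᵢ².
True-score variance = [4.4²·0.61 + 9.7²·0.62 + 22.2²·0.73] + 326.486 = 429.919 + 326.486 = 756.404.
Reliability = 756.404 / 932.776 = 0.8109.

0.8109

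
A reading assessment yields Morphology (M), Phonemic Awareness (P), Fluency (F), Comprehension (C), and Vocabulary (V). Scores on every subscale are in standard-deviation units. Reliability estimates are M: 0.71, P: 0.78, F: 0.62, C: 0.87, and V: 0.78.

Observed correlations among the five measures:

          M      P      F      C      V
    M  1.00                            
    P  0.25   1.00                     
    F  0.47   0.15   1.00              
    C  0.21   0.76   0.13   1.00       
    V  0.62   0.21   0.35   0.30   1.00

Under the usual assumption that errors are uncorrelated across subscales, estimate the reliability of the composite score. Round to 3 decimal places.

Var(M+P+F+C+V) = 5 + 2·[0.25 + 0.47 + 0.21 + 0.62 + 0.15 + 0.76 + 0.21 + 0.13 + 0.35 + 0.30] = 5 + 6.9 = 11.9.
Under uncorrelated errors the observed covariances equal the true-score covariances, so only the own-variance terms attenuate.
True-score variance = [0.71 + 0.78 + 0.62 + 0.87 + 0.78] + 6.9 = 3.76 + 6.9 = 10.66.
Reliability = 10.66 / 11.9 = 0.896.

0.896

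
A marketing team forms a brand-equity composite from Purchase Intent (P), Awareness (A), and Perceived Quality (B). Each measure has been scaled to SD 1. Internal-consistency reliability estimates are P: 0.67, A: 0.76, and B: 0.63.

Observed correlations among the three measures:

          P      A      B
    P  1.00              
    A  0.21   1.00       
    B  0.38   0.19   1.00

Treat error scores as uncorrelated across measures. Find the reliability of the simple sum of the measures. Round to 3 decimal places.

Var(P+A+B) = 3 + 2·[0.21 + 0.38 + 0.19] = 3 + 1.56 = 4.56.
With uncorrelated errors the cross-covariances are all true-score covariance, so they carry over unchanged; only the diagonal terms shrink to ρᵢσᵢ².
True-score variance = [0.67 + 0.76 + 0.63] + 1.56 = 2.06 + 1.56 = 3.62.
Reliability = 3.62 / 4.56 = 0.794.

0.794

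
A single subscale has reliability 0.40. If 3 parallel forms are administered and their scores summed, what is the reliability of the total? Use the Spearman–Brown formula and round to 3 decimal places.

0.667

ρ_k = kρ / (1 + (k−1)ρ) = 3·0.40 / (1 + 2·0.40) = 1.200 / 1.800 = 0.667.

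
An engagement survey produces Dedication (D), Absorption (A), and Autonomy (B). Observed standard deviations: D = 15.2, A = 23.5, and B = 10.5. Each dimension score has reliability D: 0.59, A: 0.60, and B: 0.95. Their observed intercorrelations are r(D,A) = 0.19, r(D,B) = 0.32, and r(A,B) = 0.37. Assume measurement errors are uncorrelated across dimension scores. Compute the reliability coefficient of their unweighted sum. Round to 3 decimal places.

0.756

Var(D+A+B) = 15.2² + 23.5² + 10.5² + 2·[15.2·23.5·0.19 + 15.2·10.5·0.32 + 23.5·10.5·0.37] = 893.54 + 420.475 = 1314.01.
Because errors are independent across components, Cov(Tᵢ,Tⱼ) = Cov(Xᵢ,Xⱼ); the off-diagonal part of the true-score variance is the same as above.
True-score variance = [15.2²·0.59 + 23.5²·0.60 + 10.5²·0.95] + 420.475 = 572.401 + 420.475 = 992.876.
Reliability = 992.876 / 1314.01 = 0.756.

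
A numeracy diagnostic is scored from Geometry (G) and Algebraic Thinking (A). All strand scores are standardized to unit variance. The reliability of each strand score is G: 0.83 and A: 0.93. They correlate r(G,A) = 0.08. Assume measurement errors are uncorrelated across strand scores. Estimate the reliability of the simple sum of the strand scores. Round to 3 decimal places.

Var(G+A) = 2 + 2·[0.08] = 2 + 0.16 = 2.16.
With uncorrelated errors the cross-covariances are all true-score covariance, so they carry over unchanged; only the diagonal terms shrink to ρᵢσᵢ².
True-score variance = [0.83 + 0.93] + 0.16 = 1.76 + 0.16 = 1.92.
Reliability = 1.92 / 2.16 = 0.889.

0.889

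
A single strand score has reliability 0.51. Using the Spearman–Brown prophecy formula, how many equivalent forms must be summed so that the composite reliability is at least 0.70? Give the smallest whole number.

3

k ≥ ρ*(1−ρ₁)/(ρ₁(1−ρ*)) = 0.70·0.49 / (0.51·0.30) = 2.242.
Smallest integer k = 3.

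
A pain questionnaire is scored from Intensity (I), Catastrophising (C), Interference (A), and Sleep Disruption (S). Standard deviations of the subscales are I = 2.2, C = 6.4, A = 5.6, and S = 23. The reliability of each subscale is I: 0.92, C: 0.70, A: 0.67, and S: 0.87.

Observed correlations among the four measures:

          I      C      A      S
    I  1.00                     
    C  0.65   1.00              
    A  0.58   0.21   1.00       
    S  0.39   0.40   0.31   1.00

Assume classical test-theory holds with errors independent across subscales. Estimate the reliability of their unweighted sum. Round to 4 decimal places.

Var(I+C+A+S) = 2.2² + 6.4² + 5.6² + 23² + 2·[2.2·6.4·0.65 + 2.2·5.6·0.58 + 2.2·23·0.39 + 6.4·5.6·0.21 + 6.4·23·0.40 + 5.6·23·0.31] = 606.16 + 284.732 = 890.892.
Because errors are independent across components, Cov(Tᵢ,Tⱼ) = Cov(Xᵢ,Xⱼ); the off-diagonal part of the true-score variance is the same as above.
True-score variance = [2.2²·0.92 + 6.4²·0.70 + 5.6²·0.67 + 23²·0.87] + 284.732 = 514.366 + 284.732 = 799.098.
Reliability = 799.098 / 890.892 = 0.8970.

0.8970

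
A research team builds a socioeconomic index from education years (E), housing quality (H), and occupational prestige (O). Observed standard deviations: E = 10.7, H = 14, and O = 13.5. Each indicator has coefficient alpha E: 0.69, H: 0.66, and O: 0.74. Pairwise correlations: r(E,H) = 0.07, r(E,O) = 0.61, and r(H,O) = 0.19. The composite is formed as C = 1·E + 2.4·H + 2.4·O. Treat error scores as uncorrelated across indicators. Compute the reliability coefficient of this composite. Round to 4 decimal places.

Var(C) = 10.7² + 2.4²·14² + 2.4²·13.5² + 2·[2.4·10.7·14·0.07 + 2.4·10.7·13.5·0.61 + 5.76·14·13.5·0.19] = 2293.21 + 886.966 = 3180.18.
Under uncorrelated errors the observed covariances equal the true-score covariances, so only the own-variance terms attenuate.
True-score variance = [10.7²·0.69 + 2.4²·14²·0.66 + 2.4²·13.5²·0.74] + 886.966 = 1600.93 + 886.966 = 2487.9.
Reliability = 2487.9 / 3180.18 = 0.7823.

0.7823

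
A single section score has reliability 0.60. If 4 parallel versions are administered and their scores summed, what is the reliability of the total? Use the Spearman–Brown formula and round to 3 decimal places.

0.857

ρ_k = kρ / (1 + (k−1)ρ) = 4·0.60 / (1 + 3·0.60) = 2.400 / 2.800 = 0.857.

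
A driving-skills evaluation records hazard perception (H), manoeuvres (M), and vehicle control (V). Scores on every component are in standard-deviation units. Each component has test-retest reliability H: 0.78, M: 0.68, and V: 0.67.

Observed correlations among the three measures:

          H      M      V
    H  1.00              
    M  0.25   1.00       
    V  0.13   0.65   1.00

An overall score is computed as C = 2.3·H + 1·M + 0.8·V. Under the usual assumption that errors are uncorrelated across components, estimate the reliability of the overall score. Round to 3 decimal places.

Var(C) = 2.3² + 1 + 0.8² + 2·[2.3·0.25 + 1.84·0.13 + 0.8·0.65] = 6.93 + 2.6684 = 9.5984.
Under uncorrelated errors the observed covariances equal the true-score covariances, so only the own-variance terms attenuate.
True-score variance = [2.3²·0.78 + 0.68 + 0.8²·0.67] + 2.6684 = 5.235 + 2.6684 = 7.9034.
Reliability = 7.9034 / 9.5984 = 0.823.

0.823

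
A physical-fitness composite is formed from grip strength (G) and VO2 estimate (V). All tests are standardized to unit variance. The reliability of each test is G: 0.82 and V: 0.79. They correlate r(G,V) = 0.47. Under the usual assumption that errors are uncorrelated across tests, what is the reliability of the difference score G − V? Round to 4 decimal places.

Var(G−V) = 1 + 1 − 2·0.47 = 2 − 0.94 = 1.06.
With uncorrelated errors the cross-covariances are all true-score covariance, so they carry over unchanged; only the diagonal terms shrink to ρᵢσᵢ².
True-score variance = [0.82 + 0.79] − 0.94 = 1.61 − 0.94 = 0.67.
Reliability = 0.67 / 1.06 = 0.6321.

0.6321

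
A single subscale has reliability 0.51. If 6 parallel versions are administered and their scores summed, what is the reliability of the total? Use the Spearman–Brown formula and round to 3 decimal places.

0.862

ρ_k = kρ / (1 + (k−1)ρ) = 6·0.51 / (1 + 5·0.51) = 3.060 / 3.550 = 0.862.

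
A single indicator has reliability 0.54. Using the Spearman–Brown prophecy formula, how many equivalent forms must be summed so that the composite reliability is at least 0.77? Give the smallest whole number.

3

k ≥ ρ*(1−ρ₁)/(ρ₁(1−ρ*)) = 0.77·0.46 / (0.54·0.23) = 2.852.
Smallest integer k = 3.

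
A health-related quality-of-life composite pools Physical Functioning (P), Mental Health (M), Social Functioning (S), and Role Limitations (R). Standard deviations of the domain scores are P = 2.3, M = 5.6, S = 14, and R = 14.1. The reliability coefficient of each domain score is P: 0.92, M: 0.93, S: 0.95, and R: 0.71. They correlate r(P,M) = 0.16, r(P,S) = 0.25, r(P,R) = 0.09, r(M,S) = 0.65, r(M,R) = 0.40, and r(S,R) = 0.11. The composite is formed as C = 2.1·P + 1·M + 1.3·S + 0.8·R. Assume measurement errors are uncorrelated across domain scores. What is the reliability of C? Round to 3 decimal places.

Var(C) = 2.1²·2.3² + 5.6² + 1.3²·14² + 0.8²·14.1² + 2·[2.1·2.3·5.6·0.16 + 2.73·2.3·14·0.25 + 1.68·2.3·14.1·0.09 + 1.3·5.6·14·0.65 + 0.8·5.6·14.1·0.40 + 1.04·14·14.1·0.11] = 513.167 + 290.611 = 803.778.
Because errors are independent across components, Cov(Tᵢ,Tⱼ) = Cov(Xᵢ,Xⱼ); the off-diagonal part of the true-score variance is the same as above.
True-score variance = [2.1²·2.3²·0.92 + 5.6²·0.93 + 1.3²·14²·0.95 + 0.8²·14.1²·0.71] + 290.611 = 455.645 + 290.611 = 746.255.
Reliability = 746.255 / 803.778 = 0.928.

0.928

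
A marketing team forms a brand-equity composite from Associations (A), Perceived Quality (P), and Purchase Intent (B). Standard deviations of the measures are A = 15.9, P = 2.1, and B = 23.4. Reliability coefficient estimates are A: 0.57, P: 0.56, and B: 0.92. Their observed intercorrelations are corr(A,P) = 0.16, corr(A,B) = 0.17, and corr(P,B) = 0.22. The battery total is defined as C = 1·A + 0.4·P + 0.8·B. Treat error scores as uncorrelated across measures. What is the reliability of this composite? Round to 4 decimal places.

0.8087

Var(C) = 15.9² + 0.4²·2.1² + 0.8²·23.4² + 2·[0.4·15.9·2.1·0.16 + 0.8·15.9·23.4·0.17 + 0.32·2.1·23.4·0.22] = 603.954 + 112.393 = 716.347.
Under uncorrelated errors the observed covariances equal the true-score covariances, so only the own-variance terms attenuate.
True-score variance = [15.9²·0.57 + 0.4²·2.1²·0.56 + 0.8²·23.4²·0.92] + 112.393 = 466.9 + 112.393 = 579.293.
Reliability = 579.293 / 716.347 = 0.8087.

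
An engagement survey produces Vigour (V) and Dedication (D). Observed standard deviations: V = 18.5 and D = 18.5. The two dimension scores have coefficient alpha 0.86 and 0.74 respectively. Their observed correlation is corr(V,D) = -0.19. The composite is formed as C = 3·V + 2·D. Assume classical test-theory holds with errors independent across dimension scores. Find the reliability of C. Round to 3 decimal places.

Var(C) = 3²·18.5² + 2²·18.5² + 2·[6·18.5·18.5·(-0.19)] = 4449.25 − 780.33 = 3668.92.
Because errors are independent across components, Cov(Tᵢ,Tⱼ) = Cov(Xᵢ,Xⱼ); the off-diagonal part of the true-score variance is the same as above.
True-score variance = [3²·18.5²·0.86 + 2²·18.5²·0.74] − 780.33 = 3662.07 − 780.33 = 2881.74.
Reliability = 2881.74 / 3668.92 = 0.785.

0.785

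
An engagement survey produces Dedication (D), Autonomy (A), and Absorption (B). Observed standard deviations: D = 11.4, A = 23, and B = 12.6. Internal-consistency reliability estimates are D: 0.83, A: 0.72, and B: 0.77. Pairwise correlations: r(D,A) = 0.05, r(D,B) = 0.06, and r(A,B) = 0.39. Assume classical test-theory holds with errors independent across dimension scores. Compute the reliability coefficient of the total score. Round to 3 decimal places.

0.810

Var(D+A+B) = 11.4² + 23² + 12.6² + 2·[11.4·23·0.05 + 11.4·12.6·0.06 + 23·12.6·0.39] = 817.72 + 269.501 = 1087.22.
Because errors are independent across components, Cov(Tᵢ,Tⱼ) = Cov(Xᵢ,Xⱼ); the off-diagonal part of the true-score variance is the same as above.
True-score variance = [11.4²·0.83 + 23²·0.72 + 12.6²·0.77] + 269.501 = 610.992 + 269.501 = 880.493.
Reliability = 880.493 / 1087.22 = 0.810.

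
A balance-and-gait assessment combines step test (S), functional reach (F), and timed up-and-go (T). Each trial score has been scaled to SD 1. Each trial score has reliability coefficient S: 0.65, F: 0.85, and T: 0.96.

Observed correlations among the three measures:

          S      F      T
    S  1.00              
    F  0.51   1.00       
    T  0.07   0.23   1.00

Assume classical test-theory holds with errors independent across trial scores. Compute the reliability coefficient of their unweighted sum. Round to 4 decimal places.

Var(S+F+T) = 3 + 2·[0.51 + 0.07 + 0.23] = 3 + 1.62 = 4.62.
Because errors are independent across components, Cov(Tᵢ,Tⱼ) = Cov(Xᵢ,Xⱼ); the off-diagonal part of the true-score variance is the same as above.
True-score variance = [0.65 + 0.85 + 0.96] + 1.62 = 2.46 + 1.62 = 4.08.
Reliability = 4.08 / 4.62 = 0.8831.

0.8831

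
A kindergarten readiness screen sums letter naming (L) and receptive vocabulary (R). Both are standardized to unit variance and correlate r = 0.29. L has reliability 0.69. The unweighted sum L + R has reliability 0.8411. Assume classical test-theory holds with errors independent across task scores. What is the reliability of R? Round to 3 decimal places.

0.900

Var(L+R) = 2 + 2·0.29 = 2.580.
True-score variance = ρ_L + ρ_R + 2·0.29, so 0.8411 = (0.69 + ρ_R + 0.58) / 2.580.
ρ_R = 0.8411·2.580 − 0.69 − 0.58 = 0.900.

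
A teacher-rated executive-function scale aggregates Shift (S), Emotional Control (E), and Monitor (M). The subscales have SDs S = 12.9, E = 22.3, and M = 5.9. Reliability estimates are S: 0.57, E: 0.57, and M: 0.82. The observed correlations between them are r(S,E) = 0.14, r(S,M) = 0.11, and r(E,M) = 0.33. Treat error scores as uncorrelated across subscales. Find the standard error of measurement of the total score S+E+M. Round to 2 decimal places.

17.08

Var(total) = 698.51 + 184.128 = 882.638.
True-score variance = 406.853 + 184.128 = 590.981, so reliability = 0.6696.
Error variance = 882.638 − 590.981 = 291.657; SEM = √291.657 = 17.08.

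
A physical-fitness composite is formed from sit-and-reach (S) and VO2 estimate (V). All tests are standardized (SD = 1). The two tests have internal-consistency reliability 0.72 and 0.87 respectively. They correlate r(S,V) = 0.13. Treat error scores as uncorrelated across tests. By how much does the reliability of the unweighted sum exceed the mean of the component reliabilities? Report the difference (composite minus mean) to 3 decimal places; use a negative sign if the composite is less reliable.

Var(sum) = 2 + 0.26 = 2.26; true-score variance = 1.59 + 0.26 = 1.85; composite reliability = 0.8186.
Mean component reliability = 0.7950.
Difference = 0.8186 − 0.7950 = 0.024.

0.024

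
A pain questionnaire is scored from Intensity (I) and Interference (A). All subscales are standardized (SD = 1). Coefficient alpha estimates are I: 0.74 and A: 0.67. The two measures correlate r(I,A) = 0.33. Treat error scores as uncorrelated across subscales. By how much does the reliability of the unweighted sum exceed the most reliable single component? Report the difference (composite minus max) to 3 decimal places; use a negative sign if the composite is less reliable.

0.038

Var(sum) = 2 + 0.66 = 2.66; true-score variance = 1.41 + 0.66 = 2.07; composite reliability = 0.7782.
Max component reliability = 0.7400.
Difference = 0.7782 − 0.7400 = 0.038.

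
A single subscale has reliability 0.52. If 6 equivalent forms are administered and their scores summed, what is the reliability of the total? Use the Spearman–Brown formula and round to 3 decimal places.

0.867

ρ_k = kρ / (1 + (k−1)ρ) = 6·0.52 / (1 + 5·0.52) = 3.120 / 3.600 = 0.867.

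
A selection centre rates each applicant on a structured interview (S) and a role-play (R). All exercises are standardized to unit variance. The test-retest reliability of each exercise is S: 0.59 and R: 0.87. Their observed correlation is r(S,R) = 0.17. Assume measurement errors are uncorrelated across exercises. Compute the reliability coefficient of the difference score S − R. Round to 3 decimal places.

0.675

Var(S−R) = 1 + 1 − 2·0.17 = 2 − 0.34 = 1.66.
Under uncorrelated errors the observed covariances equal the true-score covariances, so only the own-variance terms attenuate.
True-score variance = [0.59 + 0.87] − 0.34 = 1.46 − 0.34 = 1.12.
Reliability = 1.12 / 1.66 = 0.675.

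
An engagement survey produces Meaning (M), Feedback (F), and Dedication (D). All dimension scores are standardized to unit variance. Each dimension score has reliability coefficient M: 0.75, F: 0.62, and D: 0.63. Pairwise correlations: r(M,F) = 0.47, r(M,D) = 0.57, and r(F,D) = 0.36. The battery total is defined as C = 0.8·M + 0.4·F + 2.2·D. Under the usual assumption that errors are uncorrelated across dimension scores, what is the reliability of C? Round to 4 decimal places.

Var(C) = 0.8² + 0.4² + 2.2² + 2·[0.32·0.47 + 1.76·0.57 + 0.88·0.36] = 5.64 + 2.9408 = 8.5808.
With uncorrelated errors the cross-covariances are all true-score covariance, so they carry over unchanged; only the diagonal terms shrink to ρᵢσᵢ².
True-score variance = [0.8²·0.75 + 0.4²·0.62 + 2.2²·0.63] + 2.9408 = 3.6284 + 2.9408 = 6.5692.
Reliability = 6.5692 / 8.5808 = 0.7656.

0.7656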